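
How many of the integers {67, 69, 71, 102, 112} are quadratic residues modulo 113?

3

(67/113) = -1 → non-residue.
(69/113) = +1 → QR.
(71/113) = -1 → non-residue.
(102/113) = +1 → QR.
(112/113) = +1 → QR.
Total quadratic residues among the 5: 3.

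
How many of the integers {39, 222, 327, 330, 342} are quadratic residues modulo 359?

(39/359) = -1 → non-residue.
(222/359) = +1 → QR.
(327/359) = -1 → non-residue.
(330/359) = +1 → QR.
(342/359) = -1 → non-residue.
Total quadratic residues among the 5: 2.

2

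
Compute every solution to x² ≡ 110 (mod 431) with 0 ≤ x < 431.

214, 217

Since 431 ≡ 3 (mod 4), a square root of 110 is 110^((431+1)/4) = 110^108 mod 431.
Repeated squaring: 110^2≡32, 110^4≡162, 110^8≡384, 110^16≡54, 110^32≡330, 110^64≡288 (mod 431).
110^108 = 110^(64+32+8+4) ≡ 217 (mod 431).
Check: 217² = 47089 ≡ 110 (mod 431). The two roots are 214 and 217.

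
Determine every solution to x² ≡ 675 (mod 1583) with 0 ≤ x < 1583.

Since 1583 ≡ 3 (mod 4), a square root of 675 is 675^((1583+1)/4) = 675^396 mod 1583.
Repeated squaring: 675^2≡1304, 675^4≡274, 675^8≡675, 675^16≡1304, 675^32≡274, 675^64≡675, 675^128≡1304, 675^256≡274 (mod 1583).
675^396 = 675^(256+128+8+4) ≡ 274 (mod 1583).
Check: 274² = 75076 ≡ 675 (mod 1583). The two roots are 274 and 1309.

274, 1309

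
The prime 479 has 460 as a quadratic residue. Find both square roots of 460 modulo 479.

Since 479 ≡ 3 (mod 4), a square root of 460 is 460^((479+1)/4) = 460^120 mod 479.
Repeated squaring: 460^2≡361, 460^4≡33, 460^8≡131, 460^16≡396, 460^32≡183, 460^64≡438 (mod 479).
460^120 = 460^(64+32+16+8) ≡ 192 (mod 479).
Check: 192² = 36864 ≡ 460 (mod 479). The two roots are 192 and 287.

192, 287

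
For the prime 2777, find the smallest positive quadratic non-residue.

3

(2/2777) = +1, so 2 is a residue.
(3/2777) = −1, so 3 is the smallest positive non-residue mod 2777.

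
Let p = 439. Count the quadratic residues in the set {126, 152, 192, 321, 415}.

(126/439) = +1 → QR.
(152/439) = +1 → QR.
(192/439) = -1 → non-residue.
(321/439) = +1 → QR.
(415/439) = +1 → QR.
Total quadratic residues among the 5: 4.

4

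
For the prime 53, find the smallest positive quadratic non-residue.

2

(2/53) = −1, so 2 is the smallest positive non-residue mod 53.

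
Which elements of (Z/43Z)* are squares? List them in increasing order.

Square k = 1,…,21 (k and 43−k give the same square):
1²=1, 2²=4, 3²=9, 4²=16, 5²=25, 6²=36, 7²≡6, 8²≡21, 9²≡38, 10²≡14, 11²≡35, 12²≡15, 13²≡40, 14²≡24, 15²≡10, 16²≡41, 17²≡31, 18²≡23, 19²≡17, 20²≡13, 21²≡11 (mod 43).
So the quadratic residues mod 43 are {1, 4, 6, 9, 10, 11, 13, 14, 15, 16, 17, 21, 23, 24, 25, 31, 35, 36, 38, 40, 41}.

1, 4, 6, 9, 10, 11, 13, 14, 15, 16, 17, 21, 23, 24, 25, 31, 35, 36, 38, 40, 41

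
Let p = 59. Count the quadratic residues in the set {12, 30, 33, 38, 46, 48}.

3

(12/59) = +1 → QR.
(30/59) = -1 → non-residue.
(33/59) = -1 → non-residue.
(38/59) = -1 → non-residue.
(46/59) = +1 → QR.
(48/59) = +1 → QR.
Total quadratic residues among the 6: 3.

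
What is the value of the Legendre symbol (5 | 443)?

Reciprocity: 5 ≡ 1 and 443 ≡ 3 (mod 4), so (5/443) = +(443/5).
Reduce top mod 5: now compute (3/5).
Reciprocity: 3 ≡ 3 and 5 ≡ 1 (mod 4), so (3/5) = +(5/3).
Reduce top mod 3: now compute (2/3).
Pull out 2: since 3 ≡ 3 (mod 8), (2/3) = -1.
Reached (1/3) = 1. Collecting the sign flips along the way, the symbol is -1.

-1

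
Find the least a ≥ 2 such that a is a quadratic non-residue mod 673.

5

(2/673) = +1, so 2 is a residue.
(3/673) = +1, so 3 is a residue.
(4/673) = +1, so 4 is a residue.
(5/673) = −1, so 5 is the smallest positive non-residue mod 673.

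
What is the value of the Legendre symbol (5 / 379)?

1

Reciprocity: 5 ≡ 1 and 379 ≡ 3 (mod 4), so (5/379) = +(379/5).
Reduce top mod 5: now compute (4/5).
Pull out 2^2: since 5 ≡ 5 (mod 8), (2/5) = -1, so (2/5)^2 = +1.
Reached (1/5) = 1. Collecting the sign flips along the way, the symbol is +1.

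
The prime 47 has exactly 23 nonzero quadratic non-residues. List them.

5 10 11 13 15 19 20 22 23 26 29 30 31 33 35 38 39 40 41 43 44 45 46

Square k = 1,…,23 (k and 47−k give the same square):
1²=1, 2²=4, 3²=9, 4²=16, 5²=25, 6²=36, 7²≡2, 8²≡17, 9²≡34, 10²≡6, 11²≡27, 12²≡3, 13²≡28, 14²≡8, 15²≡37, 16²≡21, 17²≡7, 18²≡42, 19²≡32, 20²≡24, 21²≡18, 22²≡14, 23²≡12 (mod 47).
The residues are {1, 2, 3, 4, 6, 7, 8, 9, 12, 14, 16, 17, 18, 21, 24, 25, 27, 28, 32, 34, 36, 37, 42}; the non-residues are the remaining 23 nonzero classes.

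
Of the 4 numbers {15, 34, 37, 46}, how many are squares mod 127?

(15/127) = +1 → QR.
(34/127) = +1 → QR.
(37/127) = +1 → QR.
(46/127) = -1 → non-residue.
Total quadratic residues among the 4: 3.

3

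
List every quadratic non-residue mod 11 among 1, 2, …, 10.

2,6,7,8,10

Square k = 1,…,5 (k and 11−k give the same square):
1²=1, 2²=4, 3²=9, 4²≡5, 5²≡3 (mod 11).
The residues are {1, 3, 4, 5, 9}; the non-residues are the remaining 5 nonzero classes.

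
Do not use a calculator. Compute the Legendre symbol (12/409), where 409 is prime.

Pull out 2^2: since 409 ≡ 1 (mod 8), (2/409) = +1, so (2/409)^2 = +1.
Reciprocity: 3 ≡ 3 and 409 ≡ 1 (mod 4), so (3/409) = +(409/3).
Reduce top mod 3: now compute (1/3).
Reached (1/3) = 1. Collecting the sign flips along the way, the symbol is +1.

1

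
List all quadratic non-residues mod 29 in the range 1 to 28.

2 3 8 10 11 12 14 15 17 18 19 21 26 27

Square k = 1,…,14 (k and 29−k give the same square):
1²=1, 2²=4, 3²=9, 4²=16, 5²=25, 6²≡7, 7²≡20, 8²≡6, 9²≡23, 10²≡13, 11²≡5, 12²≡28, 13²≡24, 14²≡22 (mod 29).
The residues are {1, 4, 5, 6, 7, 9, 13, 16, 20, 22, 23, 24, 25, 28}; the non-residues are the remaining 14 nonzero classes.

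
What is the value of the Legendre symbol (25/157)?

1

Euler's criterion: (25/157) ≡ 25^78 (mod 157).
25^2 ≡ 154 (mod 157)
25^4 ≡ 9 (mod 157)
25^8 ≡ 81 (mod 157)
25^16 ≡ 124 (mod 157)
25^32 ≡ 147 (mod 157)
25^64 ≡ 100 (mod 157)
25^78 = 25^(64+8+4+2) ≡ 1 (mod 157).
Result is 1, so (25/157) = 1.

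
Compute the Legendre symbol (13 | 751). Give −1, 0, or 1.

Reciprocity: 13 ≡ 1 and 751 ≡ 3 (mod 4), so (13/751) = +(751/13).
Reduce top mod 13: now compute (10/13).
Pull out 2: since 13 ≡ 5 (mod 8), (2/13) = -1.
Reciprocity: 5 ≡ 1 and 13 ≡ 1 (mod 4), so (5/13) = +(13/5).
Reduce top mod 5: now compute (3/5).
Reciprocity: 3 ≡ 3 and 5 ≡ 1 (mod 4), so (3/5) = +(5/3).
Reduce top mod 3: now compute (2/3).
Pull out 2: since 3 ≡ 3 (mod 8), (2/3) = -1.
Reached (1/3) = 1. Collecting the sign flips along the way, the symbol is +1.

1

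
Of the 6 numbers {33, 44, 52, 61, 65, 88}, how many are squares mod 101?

(33/101) = +1 → QR.
(44/101) = -1 → non-residue.
(52/101) = +1 → QR.
(61/101) = -1 → non-residue.
(65/101) = +1 → QR.
(88/101) = +1 → QR.
Total quadratic residues among the 6: 4.

4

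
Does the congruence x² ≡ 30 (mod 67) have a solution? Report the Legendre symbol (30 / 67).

Euler's criterion: (30/67) ≡ 30^33 (mod 67).
30^2 ≡ 29 (mod 67)
30^4 ≡ 37 (mod 67)
30^8 ≡ 29 (mod 67)
30^16 ≡ 37 (mod 67)
30^32 ≡ 29 (mod 67)
30^33 = 30^(32+1) ≡ 66 (mod 67).
Result is 66 ≡ −1, so (30/67) = −1.

-1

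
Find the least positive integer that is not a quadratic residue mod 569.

3

(2/569) = +1, so 2 is a residue.
(3/569) = −1, so 3 is the smallest positive non-residue mod 569.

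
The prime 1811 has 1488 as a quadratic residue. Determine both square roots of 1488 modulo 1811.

Since 1811 ≡ 3 (mod 4), a square root of 1488 is 1488^((1811+1)/4) = 1488^453 mod 1811.
Repeated squaring: 1488^2≡1102, 1488^4≡1034, 1488^8≡666, 1488^16≡1672, 1488^32≡1211, 1488^64≡1422, 1488^128≡1008, 1488^256≡93 (mod 1811).
1488^453 = 1488^(256+128+64+4+1) ≡ 410 (mod 1811).
Check: 410² = 168100 ≡ 1488 (mod 1811). The two roots are 410 and 1401.

410, 1401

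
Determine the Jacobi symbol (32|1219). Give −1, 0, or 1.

Pull out 2^5: since 1219 ≡ 3 (mod 8), (2/1219) = -1, so (2/1219)^5 = -1.
Reached (1/1219) = 1. Collecting the sign flips along the way, the symbol is -1.

-1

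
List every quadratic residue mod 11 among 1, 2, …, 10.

Square k = 1,…,5 (k and 11−k give the same square):
1²=1, 2²=4, 3²=9, 4²≡5, 5²≡3 (mod 11).
So the quadratic residues mod 11 are {1, 3, 4, 5, 9}.

1,3,4,5,9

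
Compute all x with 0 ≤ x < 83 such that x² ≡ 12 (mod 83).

26, 57

Since 83 ≡ 3 (mod 4), a square root of 12 is 12^((83+1)/4) = 12^21 mod 83.
Repeated squaring: 12^2≡61, 12^4≡69, 12^8≡30, 12^16≡70 (mod 83).
12^21 = 12^(16+4+1) ≡ 26 (mod 83).
Check: 26² = 676 ≡ 12 (mod 83). The two roots are 26 and 57.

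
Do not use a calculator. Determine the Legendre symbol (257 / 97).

-1

First reduce: 257 ≡ 63 (mod 97).
Reciprocity: 63 ≡ 3 and 97 ≡ 1 (mod 4), so (63/97) = +(97/63).
Reduce top mod 63: now compute (34/63).
Pull out 2: since 63 ≡ 7 (mod 8), (2/63) = +1.
Reciprocity: 17 ≡ 1 and 63 ≡ 3 (mod 4), so (17/63) = +(63/17).
Reduce top mod 17: now compute (12/17).
Pull out 2^2: since 17 ≡ 1 (mod 8), (2/17) = +1, so (2/17)^2 = +1.
Reciprocity: 3 ≡ 3 and 17 ≡ 1 (mod 4), so (3/17) = +(17/3).
Reduce top mod 3: now compute (2/3).
Pull out 2: since 3 ≡ 3 (mod 8), (2/3) = -1.
Reached (1/3) = 1. Collecting the sign flips along the way, the symbol is -1.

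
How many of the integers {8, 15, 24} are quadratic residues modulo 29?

1

(8/29) = -1 → non-residue.
(15/29) = -1 → non-residue.
(24/29) = +1 → QR.
Total quadratic residues among the 3: 1.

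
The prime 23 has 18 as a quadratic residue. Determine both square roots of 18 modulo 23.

Since 23 ≡ 3 (mod 4), a square root of 18 is 18^((23+1)/4) = 18^6 mod 23.
Repeated squaring: 18^2≡2, 18^4≡4 (mod 23).
18^6 = 18^(4+2) ≡ 8 (mod 23).
Check: 8² = 64 ≡ 18 (mod 23). The two roots are 8 and 15.

8, 15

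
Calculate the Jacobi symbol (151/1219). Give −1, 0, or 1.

Reciprocity: 151 ≡ 3 and 1219 ≡ 3 (mod 4), so (151/1219) = −(1219/151).
Reduce top mod 151: now compute (11/151).
Reciprocity: 11 ≡ 3 and 151 ≡ 3 (mod 4), so (11/151) = −(151/11).
Reduce top mod 11: now compute (8/11).
Pull out 2^3: since 11 ≡ 3 (mod 8), (2/11) = -1, so (2/11)^3 = -1.
Reached (1/11) = 1. Collecting the sign flips along the way, the symbol is -1.

-1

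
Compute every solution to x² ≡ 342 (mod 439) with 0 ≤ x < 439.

Since 439 ≡ 3 (mod 4), a square root of 342 is 342^((439+1)/4) = 342^110 mod 439.
Repeated squaring: 342^2≡190, 342^4≡102, 342^8≡307, 342^16≡303, 342^32≡58, 342^64≡291 (mod 439).
342^110 = 342^(64+32+8+4+2) ≡ 100 (mod 439).
Check: 100² = 10000 ≡ 342 (mod 439). The two roots are 100 and 339.

100, 339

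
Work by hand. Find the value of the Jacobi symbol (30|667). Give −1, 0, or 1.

-1

Pull out 2: since 667 ≡ 3 (mod 8), (2/667) = -1.
Reciprocity: 15 ≡ 3 and 667 ≡ 3 (mod 4), so (15/667) = −(667/15).
Reduce top mod 15: now compute (7/15).
Reciprocity: 7 ≡ 3 and 15 ≡ 3 (mod 4), so (7/15) = −(15/7).
Reduce top mod 7: now compute (1/7).
Reached (1/7) = 1. Collecting the sign flips along the way, the symbol is -1.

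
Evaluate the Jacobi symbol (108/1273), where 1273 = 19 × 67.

Pull out 2^2: since 1273 ≡ 1 (mod 8), (2/1273) = +1, so (2/1273)^2 = +1.
Reciprocity: 27 ≡ 3 and 1273 ≡ 1 (mod 4), so (27/1273) = +(1273/27).
Reduce top mod 27: now compute (4/27).
Pull out 2^2: since 27 ≡ 3 (mod 8), (2/27) = -1, so (2/27)^2 = +1.
Reached (1/27) = 1. Collecting the sign flips along the way, the symbol is +1.

1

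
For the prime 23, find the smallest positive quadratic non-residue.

(2/23) = +1, so 2 is a residue.
(3/23) = +1, so 3 is a residue.
(4/23) = +1, so 4 is a residue.
(5/23) = −1, so 5 is the smallest positive non-residue mod 23.

5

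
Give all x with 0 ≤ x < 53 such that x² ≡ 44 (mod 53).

53 ≡ 1 (mod 4), so we find a root by search.
Trying successive values, 16² = 256 ≡ 44 (mod 53). The other root is 53 − 16 = 37.

16, 37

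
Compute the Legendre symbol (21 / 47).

Reciprocity: 21 ≡ 1 and 47 ≡ 3 (mod 4), so (21/47) = +(47/21).
Reduce top mod 21: now compute (5/21).
Reciprocity: 5 ≡ 1 and 21 ≡ 1 (mod 4), so (5/21) = +(21/5).
Reduce top mod 5: now compute (1/5).
Reached (1/5) = 1. Collecting the sign flips along the way, the symbol is +1.

1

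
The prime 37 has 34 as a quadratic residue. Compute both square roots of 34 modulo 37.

37 ≡ 1 (mod 4), so we find a root by search.
Trying successive values, 16² = 256 ≡ 34 (mod 37). The other root is 37 − 16 = 21.

16, 21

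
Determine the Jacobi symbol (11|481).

Reciprocity: 11 ≡ 3 and 481 ≡ 1 (mod 4), so (11/481) = +(481/11).
Reduce top mod 11: now compute (8/11).
Pull out 2^3: since 11 ≡ 3 (mod 8), (2/11) = -1, so (2/11)^3 = -1.
Reached (1/11) = 1. Collecting the sign flips along the way, the symbol is -1.

-1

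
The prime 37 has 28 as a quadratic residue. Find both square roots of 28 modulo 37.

37 ≡ 1 (mod 4), so we find a root by search.
Trying successive values, 18² = 324 ≡ 28 (mod 37). The other root is 37 − 18 = 19.

18, 19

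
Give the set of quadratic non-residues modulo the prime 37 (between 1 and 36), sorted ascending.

Square k = 1,…,18 (k and 37−k give the same square):
1²=1, 2²=4, 3²=9, 4²=16, 5²=25, 6²=36, 7²≡12, 8²≡27, 9²≡7, 10²≡26, 11²≡10, 12²≡33, 13²≡21, 14²≡11, 15²≡3, 16²≡34, 17²≡30, 18²≡28 (mod 37).
The residues are {1, 3, 4, 7, 9, 10, 11, 12, 16, 21, 25, 26, 27, 28, 30, 33, 34, 36}; the non-residues are the remaining 18 nonzero classes.

2,5,6,8,13,14,15,17,18,19,20,22,23,24,29,31,32,35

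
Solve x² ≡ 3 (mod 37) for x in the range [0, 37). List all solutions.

15, 22

37 ≡ 1 (mod 4), so we find a root by search.
Trying successive values, 15² = 225 ≡ 3 (mod 37). The other root is 37 − 15 = 22.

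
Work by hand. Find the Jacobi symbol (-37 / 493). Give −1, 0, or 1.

1

First reduce: -37 ≡ 456 (mod 493).
Pull out 2^3: since 493 ≡ 5 (mod 8), (2/493) = -1, so (2/493)^3 = -1.
Reciprocity: 57 ≡ 1 and 493 ≡ 1 (mod 4), so (57/493) = +(493/57).
Reduce top mod 57: now compute (37/57).
Reciprocity: 37 ≡ 1 and 57 ≡ 1 (mod 4), so (37/57) = +(57/37).
Reduce top mod 37: now compute (20/37).
Pull out 2^2: since 37 ≡ 5 (mod 8), (2/37) = -1, so (2/37)^2 = +1.
Reciprocity: 5 ≡ 1 and 37 ≡ 1 (mod 4), so (5/37) = +(37/5).
Reduce top mod 5: now compute (2/5).
Pull out 2: since 5 ≡ 5 (mod 8), (2/5) = -1.
Reached (1/5) = 1. Collecting the sign flips along the way, the symbol is +1.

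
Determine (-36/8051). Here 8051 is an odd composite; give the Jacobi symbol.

-1

First reduce: -36 ≡ 8015 (mod 8051).
Reciprocity: 8015 ≡ 3 and 8051 ≡ 3 (mod 4), so (8015/8051) = −(8051/8015).
Reduce top mod 8015: now compute (36/8015).
Pull out 2^2: since 8015 ≡ 7 (mod 8), (2/8015) = +1, so (2/8015)^2 = +1.
Reciprocity: 9 ≡ 1 and 8015 ≡ 3 (mod 4), so (9/8015) = +(8015/9).
Reduce top mod 9: now compute (5/9).
Reciprocity: 5 ≡ 1 and 9 ≡ 1 (mod 4), so (5/9) = +(9/5).
Reduce top mod 5: now compute (4/5).
Pull out 2^2: since 5 ≡ 5 (mod 8), (2/5) = -1, so (2/5)^2 = +1.
Reached (1/5) = 1. Collecting the sign flips along the way, the symbol is -1.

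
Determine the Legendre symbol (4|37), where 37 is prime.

Pull out 2^2: since 37 ≡ 5 (mod 8), (2/37) = -1, so (2/37)^2 = +1.
Reached (1/37) = 1. Collecting the sign flips along the way, the symbol is +1.

1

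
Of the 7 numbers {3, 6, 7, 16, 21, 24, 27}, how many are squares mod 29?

(3/29) = -1 → non-residue.
(6/29) = +1 → QR.
(7/29) = +1 → QR.
(16/29) = +1 → QR.
(21/29) = -1 → non-residue.
(24/29) = +1 → QR.
(27/29) = -1 → non-residue.
Total quadratic residues among the 7: 4.

4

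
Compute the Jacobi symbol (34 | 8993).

Pull out 2: since 8993 ≡ 1 (mod 8), (2/8993) = +1.
Reciprocity: 17 ≡ 1 and 8993 ≡ 1 (mod 4), so (17/8993) = +(8993/17).
Reduce top mod 17: now compute (0/17).
Top reduces to 0: gcd > 1, so the symbol is 0.

0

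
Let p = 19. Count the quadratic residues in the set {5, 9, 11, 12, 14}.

3

(5/19) = +1 → QR.
(9/19) = +1 → QR.
(11/19) = +1 → QR.
(12/19) = -1 → non-residue.
(14/19) = -1 → non-residue.
Total quadratic residues among the 5: 3.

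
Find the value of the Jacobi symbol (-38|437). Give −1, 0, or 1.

0

First reduce: -38 ≡ 399 (mod 437).
Reciprocity: 399 ≡ 3 and 437 ≡ 1 (mod 4), so (399/437) = +(437/399).
Reduce top mod 399: now compute (38/399).
Pull out 2: since 399 ≡ 7 (mod 8), (2/399) = +1.
Reciprocity: 19 ≡ 3 and 399 ≡ 3 (mod 4), so (19/399) = −(399/19).
Reduce top mod 19: now compute (0/19).
Top reduces to 0: gcd > 1, so the symbol is 0.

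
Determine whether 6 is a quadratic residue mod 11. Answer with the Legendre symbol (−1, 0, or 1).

-1

Euler's criterion: (6/11) ≡ 6^5 (mod 11).
6^2 ≡ 3 (mod 11)
6^4 ≡ 9 (mod 11)
6^5 = 6^(4+1) ≡ 10 (mod 11).
Result is 10 ≡ −1, so (6/11) = −1.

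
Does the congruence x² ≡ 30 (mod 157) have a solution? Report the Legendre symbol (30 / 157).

Pull out 2: since 157 ≡ 5 (mod 8), (2/157) = -1.
Reciprocity: 15 ≡ 3 and 157 ≡ 1 (mod 4), so (15/157) = +(157/15).
Reduce top mod 15: now compute (7/15).
Reciprocity: 7 ≡ 3 and 15 ≡ 3 (mod 4), so (7/15) = −(15/7).
Reduce top mod 7: now compute (1/7).
Reached (1/7) = 1. Collecting the sign flips along the way, the symbol is +1.

1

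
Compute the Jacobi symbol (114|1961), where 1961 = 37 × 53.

-1

Pull out 2: since 1961 ≡ 1 (mod 8), (2/1961) = +1.
Reciprocity: 57 ≡ 1 and 1961 ≡ 1 (mod 4), so (57/1961) = +(1961/57).
Reduce top mod 57: now compute (23/57).
Reciprocity: 23 ≡ 3 and 57 ≡ 1 (mod 4), so (23/57) = +(57/23).
Reduce top mod 23: now compute (11/23).
Reciprocity: 11 ≡ 3 and 23 ≡ 3 (mod 4), so (11/23) = −(23/11).
Reduce top mod 11: now compute (1/11).
Reached (1/11) = 1. Collecting the sign flips along the way, the symbol is -1.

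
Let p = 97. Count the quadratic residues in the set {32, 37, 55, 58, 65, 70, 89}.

(32/97) = +1 → QR.
(37/97) = -1 → non-residue.
(55/97) = -1 → non-residue.
(58/97) = -1 → non-residue.
(65/97) = +1 → QR.
(70/97) = +1 → QR.
(89/97) = +1 → QR.
Total quadratic residues among the 7: 4.

4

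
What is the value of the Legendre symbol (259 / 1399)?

Reciprocity: 259 ≡ 3 and 1399 ≡ 3 (mod 4), so (259/1399) = −(1399/259).
Reduce top mod 259: now compute (104/259).
Pull out 2^3: since 259 ≡ 3 (mod 8), (2/259) = -1, so (2/259)^3 = -1.
Reciprocity: 13 ≡ 1 and 259 ≡ 3 (mod 4), so (13/259) = +(259/13).
Reduce top mod 13: now compute (12/13).
Pull out 2^2: since 13 ≡ 5 (mod 8), (2/13) = -1, so (2/13)^2 = +1.
Reciprocity: 3 ≡ 3 and 13 ≡ 1 (mod 4), so (3/13) = +(13/3).
Reduce top mod 3: now compute (1/3).
Reached (1/3) = 1. Collecting the sign flips along the way, the symbol is +1.

1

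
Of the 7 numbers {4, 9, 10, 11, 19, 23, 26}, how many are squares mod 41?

4

(4/41) = +1 → QR.
(9/41) = +1 → QR.
(10/41) = +1 → QR.
(11/41) = -1 → non-residue.
(19/41) = -1 → non-residue.
(23/41) = +1 → QR.
(26/41) = -1 → non-residue.
Total quadratic residues among the 7: 4.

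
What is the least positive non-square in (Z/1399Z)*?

3

(2/1399) = +1, so 2 is a residue.
(3/1399) = −1, so 3 is the smallest positive non-residue mod 1399.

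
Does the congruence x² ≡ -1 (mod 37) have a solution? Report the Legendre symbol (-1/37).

1

First reduce: -1 ≡ 36 (mod 37).
Pull out 2^2: since 37 ≡ 5 (mod 8), (2/37) = -1, so (2/37)^2 = +1.
Reciprocity: 9 ≡ 1 and 37 ≡ 1 (mod 4), so (9/37) = +(37/9).
Reduce top mod 9: now compute (1/9).
Reached (1/9) = 1. Collecting the sign flips along the way, the symbol is +1.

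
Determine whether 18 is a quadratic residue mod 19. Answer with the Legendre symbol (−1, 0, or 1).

Pull out 2: since 19 ≡ 3 (mod 8), (2/19) = -1.
Reciprocity: 9 ≡ 1 and 19 ≡ 3 (mod 4), so (9/19) = +(19/9).
Reduce top mod 9: now compute (1/9).
Reached (1/9) = 1. Collecting the sign flips along the way, the symbol is -1.

-1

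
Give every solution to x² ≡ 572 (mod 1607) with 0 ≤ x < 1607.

329, 1278

Since 1607 ≡ 3 (mod 4), a square root of 572 is 572^((1607+1)/4) = 572^402 mod 1607.
Repeated squaring: 572^2≡963, 572^4≡130, 572^8≡830, 572^16≡1104, 572^32≡710, 572^64≡1109, 572^128≡526, 572^256≡272 (mod 1607).
572^402 = 572^(256+128+16+2) ≡ 329 (mod 1607).
Check: 329² = 108241 ≡ 572 (mod 1607). The two roots are 329 and 1278.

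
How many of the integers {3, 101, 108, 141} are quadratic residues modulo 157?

4

(3/157) = +1 → QR.
(101/157) = +1 → QR.
(108/157) = +1 → QR.
(141/157) = +1 → QR.
Total quadratic residues among the 4: 4.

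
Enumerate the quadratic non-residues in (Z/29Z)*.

Square k = 1,…,14 (k and 29−k give the same square):
1²=1, 2²=4, 3²=9, 4²=16, 5²=25, 6²≡7, 7²≡20, 8²≡6, 9²≡23, 10²≡13, 11²≡5, 12²≡28, 13²≡24, 14²≡22 (mod 29).
The residues are {1, 4, 5, 6, 7, 9, 13, 16, 20, 22, 23, 24, 25, 28}; the non-residues are the remaining 14 nonzero classes.

2, 3, 8, 10, 11, 12, 14, 15, 17, 18, 19, 21, 26, 27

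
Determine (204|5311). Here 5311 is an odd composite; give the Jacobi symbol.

1

Pull out 2^2: since 5311 ≡ 7 (mod 8), (2/5311) = +1, so (2/5311)^2 = +1.
Reciprocity: 51 ≡ 3 and 5311 ≡ 3 (mod 4), so (51/5311) = −(5311/51).
Reduce top mod 51: now compute (7/51).
Reciprocity: 7 ≡ 3 and 51 ≡ 3 (mod 4), so (7/51) = −(51/7).
Reduce top mod 7: now compute (2/7).
Pull out 2: since 7 ≡ 7 (mod 8), (2/7) = +1.
Reached (1/7) = 1. Collecting the sign flips along the way, the symbol is +1.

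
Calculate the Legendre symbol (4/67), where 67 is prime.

1

Euler's criterion: (4/67) ≡ 4^33 (mod 67).
4^2 ≡ 16 (mod 67)
4^4 ≡ 55 (mod 67)
4^8 ≡ 10 (mod 67)
4^16 ≡ 33 (mod 67)
4^32 ≡ 17 (mod 67)
4^33 = 4^(32+1) ≡ 1 (mod 67).
Result is 1, so (4/67) = 1.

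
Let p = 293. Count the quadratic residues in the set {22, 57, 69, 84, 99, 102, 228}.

(22/293) = +1 → QR.
(57/293) = +1 → QR.
(69/293) = +1 → QR.
(84/293) = +1 → QR.
(99/293) = -1 → non-residue.
(102/293) = +1 → QR.
(228/293) = +1 → QR.
Total quadratic residues among the 7: 6.

6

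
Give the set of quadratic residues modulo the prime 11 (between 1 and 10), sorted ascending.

1 3 4 5 9

Square k = 1,…,5 (k and 11−k give the same square):
1²=1, 2²=4, 3²=9, 4²≡5, 5²≡3 (mod 11).
So the quadratic residues mod 11 are {1, 3, 4, 5, 9}.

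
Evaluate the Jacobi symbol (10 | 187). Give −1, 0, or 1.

Pull out 2: since 187 ≡ 3 (mod 8), (2/187) = -1.
Reciprocity: 5 ≡ 1 and 187 ≡ 3 (mod 4), so (5/187) = +(187/5).
Reduce top mod 5: now compute (2/5).
Pull out 2: since 5 ≡ 5 (mod 8), (2/5) = -1.
Reached (1/5) = 1. Collecting the sign flips along the way, the symbol is +1.

1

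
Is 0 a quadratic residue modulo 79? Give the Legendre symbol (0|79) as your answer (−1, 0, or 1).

0

Top reduces to 0: gcd > 1, so the symbol is 0.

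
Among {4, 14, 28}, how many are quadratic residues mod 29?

2

(4/29) = +1 → QR.
(14/29) = -1 → non-residue.
(28/29) = +1 → QR.
Total quadratic residues among the 3: 2.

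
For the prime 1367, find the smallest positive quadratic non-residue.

5

(2/1367) = +1, so 2 is a residue.
(3/1367) = +1, so 3 is a residue.
(4/1367) = +1, so 4 is a residue.
(5/1367) = −1, so 5 is the smallest positive non-residue mod 1367.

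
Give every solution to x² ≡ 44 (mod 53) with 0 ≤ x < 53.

16, 37

53 ≡ 1 (mod 4), so we find a root by search.
Trying successive values, 16² = 256 ≡ 44 (mod 53). The other root is 53 − 16 = 37.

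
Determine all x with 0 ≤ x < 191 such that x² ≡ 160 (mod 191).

55, 136

Since 191 ≡ 3 (mod 4), a square root of 160 is 160^((191+1)/4) = 160^48 mod 191.
Repeated squaring: 160^2≡6, 160^4≡36, 160^8≡150, 160^16≡153, 160^32≡107 (mod 191).
160^48 = 160^(32+16) ≡ 136 (mod 191).
Check: 136² = 18496 ≡ 160 (mod 191). The two roots are 55 and 136.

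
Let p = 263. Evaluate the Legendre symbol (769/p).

First reduce: 769 ≡ 243 (mod 263).
Reciprocity: 243 ≡ 3 and 263 ≡ 3 (mod 4), so (243/263) = −(263/243).
Reduce top mod 243: now compute (20/243).
Pull out 2^2: since 243 ≡ 3 (mod 8), (2/243) = -1, so (2/243)^2 = +1.
Reciprocity: 5 ≡ 1 and 243 ≡ 3 (mod 4), so (5/243) = +(243/5).
Reduce top mod 5: now compute (3/5).
Reciprocity: 3 ≡ 3 and 5 ≡ 1 (mod 4), so (3/5) = +(5/3).
Reduce top mod 3: now compute (2/3).
Pull out 2: since 3 ≡ 3 (mod 8), (2/3) = -1.
Reached (1/3) = 1. Collecting the sign flips along the way, the symbol is +1.

1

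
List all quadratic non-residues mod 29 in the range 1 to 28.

2 3 8 10 11 12 14 15 17 18 19 21 26 27

Square k = 1,…,14 (k and 29−k give the same square):
1²=1, 2²=4, 3²=9, 4²=16, 5²=25, 6²≡7, 7²≡20, 8²≡6, 9²≡23, 10²≡13, 11²≡5, 12²≡28, 13²≡24, 14²≡22 (mod 29).
The residues are {1, 4, 5, 6, 7, 9, 13, 16, 20, 22, 23, 24, 25, 28}; the non-residues are the remaining 14 nonzero classes.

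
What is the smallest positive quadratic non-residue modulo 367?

(2/367) = +1, so 2 is a residue.
(3/367) = −1, so 3 is the smallest positive non-residue mod 367.

3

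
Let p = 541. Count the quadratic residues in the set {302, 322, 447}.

(302/541) = -1 → non-residue.
(322/541) = -1 → non-residue.
(447/541) = -1 → non-residue.
Total quadratic residues among the 3: 0.

0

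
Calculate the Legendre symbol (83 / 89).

Reciprocity: 83 ≡ 3 and 89 ≡ 1 (mod 4), so (83/89) = +(89/83).
Reduce top mod 83: now compute (6/83).
Pull out 2: since 83 ≡ 3 (mod 8), (2/83) = -1.
Reciprocity: 3 ≡ 3 and 83 ≡ 3 (mod 4), so (3/83) = −(83/3).
Reduce top mod 3: now compute (2/3).
Pull out 2: since 3 ≡ 3 (mod 8), (2/3) = -1.
Reached (1/3) = 1. Collecting the sign flips along the way, the symbol is -1.

-1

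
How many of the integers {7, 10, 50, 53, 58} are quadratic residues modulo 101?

(7/101) = -1 → non-residue.
(10/101) = -1 → non-residue.
(50/101) = -1 → non-residue.
(53/101) = -1 → non-residue.
(58/101) = +1 → QR.
Total quadratic residues among the 5: 1.

1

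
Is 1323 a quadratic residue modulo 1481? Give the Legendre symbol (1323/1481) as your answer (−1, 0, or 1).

Reciprocity: 1323 ≡ 3 and 1481 ≡ 1 (mod 4), so (1323/1481) = +(1481/1323).
Reduce top mod 1323: now compute (158/1323).
Pull out 2: since 1323 ≡ 3 (mod 8), (2/1323) = -1.
Reciprocity: 79 ≡ 3 and 1323 ≡ 3 (mod 4), so (79/1323) = −(1323/79).
Reduce top mod 79: now compute (59/79).
Reciprocity: 59 ≡ 3 and 79 ≡ 3 (mod 4), so (59/79) = −(79/59).
Reduce top mod 59: now compute (20/59).
Pull out 2^2: since 59 ≡ 3 (mod 8), (2/59) = -1, so (2/59)^2 = +1.
Reciprocity: 5 ≡ 1 and 59 ≡ 3 (mod 4), so (5/59) = +(59/5).
Reduce top mod 5: now compute (4/5).
Pull out 2^2: since 5 ≡ 5 (mod 8), (2/5) = -1, so (2/5)^2 = +1.
Reached (1/5) = 1. Collecting the sign flips along the way, the symbol is -1.

-1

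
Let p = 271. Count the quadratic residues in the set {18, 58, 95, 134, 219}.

(18/271) = +1 → QR.
(58/271) = -1 → non-residue.
(95/271) = -1 → non-residue.
(134/271) = +1 → QR.
(219/271) = +1 → QR.
Total quadratic residues among the 5: 3.

3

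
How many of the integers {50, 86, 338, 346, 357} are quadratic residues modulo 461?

(50/461) = -1 → non-residue.
(86/461) = -1 → non-residue.
(338/461) = -1 → non-residue.
(346/461) = +1 → QR.
(357/461) = +1 → QR.
Total quadratic residues among the 5: 2.

2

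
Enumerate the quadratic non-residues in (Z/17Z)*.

Square k = 1,…,8 (k and 17−k give the same square):
1²=1, 2²=4, 3²=9, 4²=16, 5²≡8, 6²≡2, 7²≡15, 8²≡13 (mod 17).
The residues are {1, 2, 4, 8, 9, 13, 15, 16}; the non-residues are the remaining 8 nonzero classes.

3, 5, 6, 7, 10, 11, 12, 14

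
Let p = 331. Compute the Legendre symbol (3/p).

-1

Euler's criterion: (3/331) ≡ 3^165 (mod 331).
3^2 ≡ 9 (mod 331)
3^4 ≡ 81 (mod 331)
3^8 ≡ 272 (mod 331)
3^16 ≡ 171 (mod 331)
3^32 ≡ 113 (mod 331)
3^64 ≡ 191 (mod 331)
3^128 ≡ 71 (mod 331)
3^165 = 3^(128+32+4+1) ≡ 330 (mod 331).
Result is 330 ≡ −1, so (3/331) = −1.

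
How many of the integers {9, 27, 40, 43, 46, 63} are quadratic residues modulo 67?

(9/67) = +1 → QR.
(27/67) = -1 → non-residue.
(40/67) = +1 → QR.
(43/67) = -1 → non-residue.
(46/67) = -1 → non-residue.
(63/67) = -1 → non-residue.
Total quadratic residues among the 6: 2.

2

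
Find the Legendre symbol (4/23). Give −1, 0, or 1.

Euler's criterion: (4/23) ≡ 4^11 (mod 23).
4^2 ≡ 16 (mod 23)
4^4 ≡ 3 (mod 23)
4^8 ≡ 9 (mod 23)
4^11 = 4^(8+2+1) ≡ 1 (mod 23).
Result is 1, so (4/23) = 1.

1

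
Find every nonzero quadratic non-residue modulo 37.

Square k = 1,…,18 (k and 37−k give the same square):
1²=1, 2²=4, 3²=9, 4²=16, 5²=25, 6²=36, 7²≡12, 8²≡27, 9²≡7, 10²≡26, 11²≡10, 12²≡33, 13²≡21, 14²≡11, 15²≡3, 16²≡34, 17²≡30, 18²≡28 (mod 37).
The residues are {1, 3, 4, 7, 9, 10, 11, 12, 16, 21, 25, 26, 27, 28, 30, 33, 34, 36}; the non-residues are the remaining 18 nonzero classes.

2,5,6,8,13,14,15,17,18,19,20,22,23,24,29,31,32,35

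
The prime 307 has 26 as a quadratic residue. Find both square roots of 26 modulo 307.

Since 307 ≡ 3 (mod 4), a square root of 26 is 26^((307+1)/4) = 26^77 mod 307.
Repeated squaring: 26^2≡62, 26^4≡160, 26^8≡119, 26^16≡39, 26^32≡293, 26^64≡196 (mod 307).
26^77 = 26^(64+8+4+1) ≡ 183 (mod 307).
Check: 183² = 33489 ≡ 26 (mod 307). The two roots are 124 and 183.

124, 183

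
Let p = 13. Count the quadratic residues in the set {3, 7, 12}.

2

(3/13) = +1 → QR.
(7/13) = -1 → non-residue.
(12/13) = +1 → QR.
Total quadratic residues among the 3: 2.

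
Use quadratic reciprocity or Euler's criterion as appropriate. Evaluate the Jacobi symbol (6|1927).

Pull out 2: since 1927 ≡ 7 (mod 8), (2/1927) = +1.
Reciprocity: 3 ≡ 3 and 1927 ≡ 3 (mod 4), so (3/1927) = −(1927/3).
Reduce top mod 3: now compute (1/3).
Reached (1/3) = 1. Collecting the sign flips along the way, the symbol is -1.

-1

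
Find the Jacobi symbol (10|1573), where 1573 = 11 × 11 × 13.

1

Pull out 2: since 1573 ≡ 5 (mod 8), (2/1573) = -1.
Reciprocity: 5 ≡ 1 and 1573 ≡ 1 (mod 4), so (5/1573) = +(1573/5).
Reduce top mod 5: now compute (3/5).
Reciprocity: 3 ≡ 3 and 5 ≡ 1 (mod 4), so (3/5) = +(5/3).
Reduce top mod 3: now compute (2/3).
Pull out 2: since 3 ≡ 3 (mod 8), (2/3) = -1.
Reached (1/3) = 1. Collecting the sign flips along the way, the symbol is +1.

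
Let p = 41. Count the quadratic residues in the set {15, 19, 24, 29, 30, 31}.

(15/41) = -1 → non-residue.
(19/41) = -1 → non-residue.
(24/41) = -1 → non-residue.
(29/41) = -1 → non-residue.
(30/41) = -1 → non-residue.
(31/41) = +1 → QR.
Total quadratic residues among the 6: 1.

1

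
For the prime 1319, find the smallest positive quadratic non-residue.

(2/1319) = +1, so 2 is a residue.
(3/1319) = +1, so 3 is a residue.
(4/1319) = +1, so 4 is a residue.
(5/1319) = +1, so 5 is a residue.
(6/1319) = +1, so 6 is a residue.
(7/1319) = +1, so 7 is a residue.
(8/1319) = +1, so 8 is a residue.
(9/1319) = +1, so 9 is a residue.
(10/1319) = +1, so 10 is a residue.
(11/1319) = +1, so 11 is a residue.
(12/1319) = +1, so 12 is a residue.
(13/1319) = −1, so 13 is the smallest positive non-residue mod 1319.

13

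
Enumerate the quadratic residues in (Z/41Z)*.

1,2,4,5,8,9,10,16,18,20,21,23,25,31,32,33,36,37,39,40

Square k = 1,…,20 (k and 41−k give the same square):
1²=1, 2²=4, 3²=9, 4²=16, 5²=25, 6²=36, 7²≡8, 8²≡23, 9²≡40, 10²≡18, 11²≡39, 12²≡21, 13²≡5, 14²≡32, 15²≡20, 16²≡10, 17²≡2, 18²≡37, 19²≡33, 20²≡31 (mod 41).
So the quadratic residues mod 41 are {1, 2, 4, 5, 8, 9, 10, 16, 18, 20, 21, 23, 25, 31, 32, 33, 36, 37, 39, 40}.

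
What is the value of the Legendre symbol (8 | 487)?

1

Euler's criterion: (8/487) ≡ 8^243 (mod 487).
8^2 ≡ 64 (mod 487)
8^4 ≡ 200 (mod 487)
8^8 ≡ 66 (mod 487)
8^16 ≡ 460 (mod 487)
8^32 ≡ 242 (mod 487)
8^64 ≡ 124 (mod 487)
8^128 ≡ 279 (mod 487)
8^243 = 8^(128+64+32+16+2+1) ≡ 1 (mod 487).
Result is 1, so (8/487) = 1.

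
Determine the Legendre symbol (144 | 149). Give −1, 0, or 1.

1

Pull out 2^4: since 149 ≡ 5 (mod 8), (2/149) = -1, so (2/149)^4 = +1.
Reciprocity: 9 ≡ 1 and 149 ≡ 1 (mod 4), so (9/149) = +(149/9).
Reduce top mod 9: now compute (5/9).
Reciprocity: 5 ≡ 1 and 9 ≡ 1 (mod 4), so (5/9) = +(9/5).
Reduce top mod 5: now compute (4/5).
Pull out 2^2: since 5 ≡ 5 (mod 8), (2/5) = -1, so (2/5)^2 = +1.
Reached (1/5) = 1. Collecting the sign flips along the way, the symbol is +1.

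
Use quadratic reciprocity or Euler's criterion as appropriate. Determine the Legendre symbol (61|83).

1

Reciprocity: 61 ≡ 1 and 83 ≡ 3 (mod 4), so (61/83) = +(83/61).
Reduce top mod 61: now compute (22/61).
Pull out 2: since 61 ≡ 5 (mod 8), (2/61) = -1.
Reciprocity: 11 ≡ 3 and 61 ≡ 1 (mod 4), so (11/61) = +(61/11).
Reduce top mod 11: now compute (6/11).
Pull out 2: since 11 ≡ 3 (mod 8), (2/11) = -1.
Reciprocity: 3 ≡ 3 and 11 ≡ 3 (mod 4), so (3/11) = −(11/3).
Reduce top mod 3: now compute (2/3).
Pull out 2: since 3 ≡ 3 (mod 8), (2/3) = -1.
Reached (1/3) = 1. Collecting the sign flips along the way, the symbol is +1.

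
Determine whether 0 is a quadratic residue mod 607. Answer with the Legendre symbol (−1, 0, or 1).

Top reduces to 0: gcd > 1, so the symbol is 0.

0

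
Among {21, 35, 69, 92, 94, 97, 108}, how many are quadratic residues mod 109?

5

(21/109) = +1 → QR.
(35/109) = +1 → QR.
(69/109) = -1 → non-residue.
(92/109) = -1 → non-residue.
(94/109) = +1 → QR.
(97/109) = +1 → QR.
(108/109) = +1 → QR.
Total quadratic residues among the 7: 5.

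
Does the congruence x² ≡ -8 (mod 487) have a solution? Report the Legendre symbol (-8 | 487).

First reduce: -8 ≡ 479 (mod 487).
Reciprocity: 479 ≡ 3 and 487 ≡ 3 (mod 4), so (479/487) = −(487/479).
Reduce top mod 479: now compute (8/479).
Pull out 2^3: since 479 ≡ 7 (mod 8), (2/479) = +1, so (2/479)^3 = +1.
Reached (1/479) = 1. Collecting the sign flips along the way, the symbol is -1.

-1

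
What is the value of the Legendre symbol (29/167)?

1

Euler's criterion: (29/167) ≡ 29^83 (mod 167).
29^2 ≡ 6 (mod 167)
29^4 ≡ 36 (mod 167)
29^8 ≡ 127 (mod 167)
29^16 ≡ 97 (mod 167)
29^32 ≡ 57 (mod 167)
29^64 ≡ 76 (mod 167)
29^83 = 29^(64+16+2+1) ≡ 1 (mod 167).
Result is 1, so (29/167) = 1.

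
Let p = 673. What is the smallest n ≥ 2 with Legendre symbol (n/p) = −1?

5

(2/673) = +1, so 2 is a residue.
(3/673) = +1, so 3 is a residue.
(4/673) = +1, so 4 is a residue.
(5/673) = −1, so 5 is the smallest positive non-residue mod 673.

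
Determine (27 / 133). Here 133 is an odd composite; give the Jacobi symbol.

1

Reciprocity: 27 ≡ 3 and 133 ≡ 1 (mod 4), so (27/133) = +(133/27).
Reduce top mod 27: now compute (25/27).
Reciprocity: 25 ≡ 1 and 27 ≡ 3 (mod 4), so (25/27) = +(27/25).
Reduce top mod 25: now compute (2/25).
Pull out 2: since 25 ≡ 1 (mod 8), (2/25) = +1.
Reached (1/25) = 1. Collecting the sign flips along the way, the symbol is +1.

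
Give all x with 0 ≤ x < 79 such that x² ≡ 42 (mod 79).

11, 68

Since 79 ≡ 3 (mod 4), a square root of 42 is 42^((79+1)/4) = 42^20 mod 79.
Repeated squaring: 42^2≡26, 42^4≡44, 42^8≡40, 42^16≡20 (mod 79).
42^20 = 42^(16+4) ≡ 11 (mod 79).
Check: 11² = 121 ≡ 42 (mod 79). The two roots are 11 and 68.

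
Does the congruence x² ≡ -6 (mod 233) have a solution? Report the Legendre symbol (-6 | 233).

-1

Euler's criterion: (-6/233) ≡ 227^116 (mod 233).
227^2 ≡ 36 (mod 233)
227^4 ≡ 131 (mod 233)
227^8 ≡ 152 (mod 233)
227^16 ≡ 37 (mod 233)
227^32 ≡ 204 (mod 233)
227^64 ≡ 142 (mod 233)
227^116 = 227^(64+32+16+4) ≡ 232 (mod 233).
Result is 232 ≡ −1, so (-6/233) = −1.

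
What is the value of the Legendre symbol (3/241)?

Reciprocity: 3 ≡ 3 and 241 ≡ 1 (mod 4), so (3/241) = +(241/3).
Reduce top mod 3: now compute (1/3).
Reached (1/3) = 1. Collecting the sign flips along the way, the symbol is +1.

1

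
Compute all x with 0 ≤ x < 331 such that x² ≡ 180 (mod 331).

Since 331 ≡ 3 (mod 4), a square root of 180 is 180^((331+1)/4) = 180^83 mod 331.
Repeated squaring: 180^2≡293, 180^4≡120, 180^8≡167, 180^16≡85, 180^32≡274, 180^64≡270 (mod 331).
180^83 = 180^(64+16+2+1) ≡ 74 (mod 331).
Check: 74² = 5476 ≡ 180 (mod 331). The two roots are 74 and 257.

74, 257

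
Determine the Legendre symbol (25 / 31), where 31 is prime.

1

Euler's criterion: (25/31) ≡ 25^15 (mod 31).
25^2 ≡ 5 (mod 31)
25^4 ≡ 25 (mod 31)
25^8 ≡ 5 (mod 31)
25^15 = 25^(8+4+2+1) ≡ 1 (mod 31).
Result is 1, so (25/31) = 1.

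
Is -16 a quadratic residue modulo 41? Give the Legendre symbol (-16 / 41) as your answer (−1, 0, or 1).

Euler's criterion: (-16/41) ≡ 25^20 (mod 41).
25^2 ≡ 10 (mod 41)
25^4 ≡ 18 (mod 41)
25^8 ≡ 37 (mod 41)
25^16 ≡ 16 (mod 41)
25^20 = 25^(16+4) ≡ 1 (mod 41).
Result is 1, so (-16/41) = 1.

1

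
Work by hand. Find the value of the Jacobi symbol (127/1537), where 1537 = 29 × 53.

1

Reciprocity: 127 ≡ 3 and 1537 ≡ 1 (mod 4), so (127/1537) = +(1537/127).
Reduce top mod 127: now compute (13/127).
Reciprocity: 13 ≡ 1 and 127 ≡ 3 (mod 4), so (13/127) = +(127/13).
Reduce top mod 13: now compute (10/13).
Pull out 2: since 13 ≡ 5 (mod 8), (2/13) = -1.
Reciprocity: 5 ≡ 1 and 13 ≡ 1 (mod 4), so (5/13) = +(13/5).
Reduce top mod 5: now compute (3/5).
Reciprocity: 3 ≡ 3 and 5 ≡ 1 (mod 4), so (3/5) = +(5/3).
Reduce top mod 3: now compute (2/3).
Pull out 2: since 3 ≡ 3 (mod 8), (2/3) = -1.
Reached (1/3) = 1. Collecting the sign flips along the way, the symbol is +1.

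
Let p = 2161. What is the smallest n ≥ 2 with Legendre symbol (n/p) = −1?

7

(2/2161) = +1, so 2 is a residue.
(3/2161) = +1, so 3 is a residue.
(4/2161) = +1, so 4 is a residue.
(5/2161) = +1, so 5 is a residue.
(6/2161) = +1, so 6 is a residue.
(7/2161) = −1, so 7 is the smallest positive non-residue mod 2161.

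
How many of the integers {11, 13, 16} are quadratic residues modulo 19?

(11/19) = +1 → QR.
(13/19) = -1 → non-residue.
(16/19) = +1 → QR.
Total quadratic residues among the 3: 2.

2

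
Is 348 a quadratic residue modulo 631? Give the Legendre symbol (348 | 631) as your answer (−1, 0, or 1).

-1

Pull out 2^2: since 631 ≡ 7 (mod 8), (2/631) = +1, so (2/631)^2 = +1.
Reciprocity: 87 ≡ 3 and 631 ≡ 3 (mod 4), so (87/631) = −(631/87).
Reduce top mod 87: now compute (22/87).
Pull out 2: since 87 ≡ 7 (mod 8), (2/87) = +1.
Reciprocity: 11 ≡ 3 and 87 ≡ 3 (mod 4), so (11/87) = −(87/11).
Reduce top mod 11: now compute (10/11).
Pull out 2: since 11 ≡ 3 (mod 8), (2/11) = -1.
Reciprocity: 5 ≡ 1 and 11 ≡ 3 (mod 4), so (5/11) = +(11/5).
Reduce top mod 5: now compute (1/5).
Reached (1/5) = 1. Collecting the sign flips along the way, the symbol is -1.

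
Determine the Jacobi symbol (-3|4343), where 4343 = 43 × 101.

-1

First reduce: -3 ≡ 4340 (mod 4343).
Pull out 2^2: since 4343 ≡ 7 (mod 8), (2/4343) = +1, so (2/4343)^2 = +1.
Reciprocity: 1085 ≡ 1 and 4343 ≡ 3 (mod 4), so (1085/4343) = +(4343/1085).
Reduce top mod 1085: now compute (3/1085).
Reciprocity: 3 ≡ 3 and 1085 ≡ 1 (mod 4), so (3/1085) = +(1085/3).
Reduce top mod 3: now compute (2/3).
Pull out 2: since 3 ≡ 3 (mod 8), (2/3) = -1.
Reached (1/3) = 1. Collecting the sign flips along the way, the symbol is -1.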